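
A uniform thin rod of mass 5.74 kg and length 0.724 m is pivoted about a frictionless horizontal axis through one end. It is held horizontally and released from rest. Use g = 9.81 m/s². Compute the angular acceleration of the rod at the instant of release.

About the pivot, I = (1/3)ML² = (1/3)(5.74)(0.724)² = 1.003 kg·m².
The weight acts at the center, a distance L/2 = 0.3620 m from the pivot; τ = Mg(L/2) = 20.38 N·m.
α = τ/I = 20.38/1.003 = 20.32 rad/s².
(Equivalently α = (3g/(2L)) = 20.32 rad/s².)

α ≈ 20.3 rad/s²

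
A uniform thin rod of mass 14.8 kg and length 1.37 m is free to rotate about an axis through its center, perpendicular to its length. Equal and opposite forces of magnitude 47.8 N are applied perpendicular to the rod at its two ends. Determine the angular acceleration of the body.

I = (1/12)ML² = (1/12)(14.8)(1.37)² = 2.315 kg·m².
The couple gives τ = F·(L/2) + F·(L/2) = F L = (47.8)(1.37) = 65.49 N·m.
Newton's second law for rotation, τ = Iα, gives α = τ/I = 65.49/2.315 = 28.29 rad/s².

α ≈ 28.3 rad/s²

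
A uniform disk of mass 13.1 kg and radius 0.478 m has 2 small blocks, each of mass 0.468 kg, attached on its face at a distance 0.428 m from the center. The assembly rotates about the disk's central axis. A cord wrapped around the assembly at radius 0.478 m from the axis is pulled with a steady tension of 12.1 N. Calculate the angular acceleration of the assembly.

I_disk = ½MR² = ½(13.1)(0.478)² = 1.497 kg·m².
I_blocks = 2·m·r² = 2(0.468)(0.428)² = 0.1715 kg·m².
Total I = 1.668 kg·m².
τ = F r = (12.1)(0.478) = 5.784 N·m.
α = τ/I = 5.784/1.668 = 3.467 rad/s².

α ≈ 3.47 rad/s²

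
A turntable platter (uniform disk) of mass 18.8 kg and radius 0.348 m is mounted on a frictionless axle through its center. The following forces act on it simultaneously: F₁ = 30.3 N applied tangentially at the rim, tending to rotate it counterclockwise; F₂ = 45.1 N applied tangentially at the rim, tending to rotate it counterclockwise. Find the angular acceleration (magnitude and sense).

I = ½MR² = (1/2)(18.8)(0.348)² = 1.138 kg·m².
Taking counterclockwise as positive: τ₁ = +(30.3)(0.348) = +10.54 N·m; τ₂ = +(45.1)(0.348) = +15.69 N·m.
Net torque τ = 26.24 N·m.
α = τ/I = 26.24/1.138 = 23.05 rad/s².

α ≈ 23.0 rad/s², counterclockwise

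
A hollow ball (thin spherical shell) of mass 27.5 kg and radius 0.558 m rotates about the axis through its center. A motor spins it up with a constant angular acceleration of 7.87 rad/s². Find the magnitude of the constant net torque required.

τ ≈ 44.9 N·m

I = (2/3)MR² = (2/3)(27.5)(0.558)² = 5.708 kg·m².
τ = Iα = (5.708)(7.870) = 44.92 N·m.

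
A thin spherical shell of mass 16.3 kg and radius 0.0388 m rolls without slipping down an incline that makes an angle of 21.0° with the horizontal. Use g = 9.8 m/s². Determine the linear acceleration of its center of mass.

Translation along the incline: Mg sinθ − f = Ma.
Rotation about the center: fR = Iα with I = (2/3)MR². No-slip gives a = αR, so f = (I/R²)a = (2/3)M a.
Substituting: Mg sinθ = (1 + 0.6667)Ma, so a = g sinθ/(1 + 0.6667) = (9.8) sin 21.0° / 1.667 = 2.107 m/s².

a ≈ 2.11 m/s²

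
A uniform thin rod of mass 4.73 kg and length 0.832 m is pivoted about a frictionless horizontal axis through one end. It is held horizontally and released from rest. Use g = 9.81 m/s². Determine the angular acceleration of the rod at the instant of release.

About the pivot, I = (1/3)ML² = (1/3)(4.73)(0.832)² = 1.091 kg·m².
The weight acts at the center, a distance L/2 = 0.4160 m from the pivot; τ = Mg(L/2) = 19.30 N·m.
α = τ/I = 19.30/1.091 = 17.69 rad/s².

α ≈ 17.7 rad/s²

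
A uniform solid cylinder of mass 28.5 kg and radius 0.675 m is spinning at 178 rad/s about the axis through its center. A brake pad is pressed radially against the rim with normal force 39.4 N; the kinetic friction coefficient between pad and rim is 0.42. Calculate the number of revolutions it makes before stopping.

I = ½MR² = (1/2)(28.5)(0.675)² = 6.493 kg·m².
Friction force f = μN = (0.42)(39.4) = 16.55 N at the rim; torque magnitude τ = fR = 11.17 N·m, opposing ω.
|α| = τ/I = 11.17/6.493 = 1.720 rad/s² (deceleration).
ω² = ω₀² − 2|α|θ with ω = 0 ⇒ θ = ω₀²/(2|α|) = 9208 rad = 1466 rev.

≈ 1470 revolutions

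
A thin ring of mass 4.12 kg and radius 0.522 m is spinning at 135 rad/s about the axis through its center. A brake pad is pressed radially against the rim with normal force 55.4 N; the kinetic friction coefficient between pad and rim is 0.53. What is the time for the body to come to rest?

t ≈ 9.89 s

I = MR² = (4.12)(0.522)² = 1.123 kg·m².
Friction force f = μN = (0.53)(55.4) = 29.36 N at the rim; torque magnitude τ = fR = 15.33 N·m, opposing ω.
|α| = τ/I = 15.33/1.123 = 13.65 rad/s² (deceleration).
0 = ω₀ − |α|t ⇒ t = ω₀/|α| = 135/13.65 = 9.888 s.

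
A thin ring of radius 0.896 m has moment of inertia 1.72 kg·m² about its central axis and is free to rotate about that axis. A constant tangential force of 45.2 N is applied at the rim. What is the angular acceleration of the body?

τ = F R = (45.2)(0.896) = 40.50 N·m.
Newton's second law for rotation, τ = Iα, gives α = τ/I = 40.50/1.720 = 23.55 rad/s².

α ≈ 23.5 rad/s²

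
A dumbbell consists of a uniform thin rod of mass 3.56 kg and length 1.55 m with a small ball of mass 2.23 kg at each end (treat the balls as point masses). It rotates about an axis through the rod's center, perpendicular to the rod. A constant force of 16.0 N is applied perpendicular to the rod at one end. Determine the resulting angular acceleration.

I_rod = (1/12)ML² = (1/12)(3.56)(1.55)² = 0.7127 kg·m².
I_balls = 2·m·(L/2)² = 2(2.23)(0.7750)² = 2.679 kg·m².
Total I = 3.392 kg·m².
τ = F·(L/2) = (16.0)(0.775) = 12.40 N·m.
α = τ/I = 12.40/3.392 = 3.656 rad/s².

α ≈ 3.66 rad/s²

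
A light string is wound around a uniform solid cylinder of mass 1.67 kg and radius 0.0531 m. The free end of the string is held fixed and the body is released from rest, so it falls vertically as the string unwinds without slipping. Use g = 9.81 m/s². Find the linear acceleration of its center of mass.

Translation: Mg − T = Ma. Rotation about the center: TR = Iα with I = ½MR².
With a = αR: T = (I/R²)a = (1/2)M a, so Mg = (1 + 0.5000)Ma.
a = g/(1 + 0.5000) = 9.81/1.500 = 6.540 m/s².

a ≈ 6.54 m/s²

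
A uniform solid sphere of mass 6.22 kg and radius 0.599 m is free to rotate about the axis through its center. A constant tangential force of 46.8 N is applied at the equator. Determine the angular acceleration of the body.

α ≈ 31.4 rad/s²

I = (2/5)MR² = (2/5)(6.22)(0.599)² = 0.8927 kg·m².
τ = F R = (46.8)(0.599) = 28.03 N·m.
From τ = Iα: α = 28.03/0.8927 = 31.40 rad/s².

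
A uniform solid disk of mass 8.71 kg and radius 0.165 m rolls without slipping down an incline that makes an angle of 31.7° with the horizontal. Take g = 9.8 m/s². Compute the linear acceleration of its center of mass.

Translation along the incline: Mg sinθ − f = Ma.
Rotation about the center: fR = Iα with I = ½MR². No-slip gives a = αR, so f = (I/R²)a = (1/2)M a.
Substituting: Mg sinθ = (1 + 0.5000)Ma, so a = g sinθ/(1 + 0.5000) = (9.8) sin 31.7° / 1.500 = 3.433 m/s².

a ≈ 3.43 m/s²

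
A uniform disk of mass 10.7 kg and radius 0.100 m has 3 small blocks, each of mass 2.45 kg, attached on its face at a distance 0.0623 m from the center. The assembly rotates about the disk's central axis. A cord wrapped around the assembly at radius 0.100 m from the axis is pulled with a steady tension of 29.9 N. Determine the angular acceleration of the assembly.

I_disk = ½MR² = ½(10.7)(0.100)² = 0.05350 kg·m².
I_blocks = 3·m·r² = 3(2.45)(0.0623)² = 0.02853 kg·m².
Total I = 0.08203 kg·m².
τ = F r = (29.9)(0.100) = 2.990 N·m.
α = τ/I = 2.990/0.08203 = 36.45 rad/s².

α ≈ 36.5 rad/s²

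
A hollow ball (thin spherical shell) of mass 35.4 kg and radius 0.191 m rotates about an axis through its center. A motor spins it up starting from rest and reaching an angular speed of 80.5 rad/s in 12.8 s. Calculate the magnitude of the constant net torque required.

I = (2/3)MR² = (2/3)(35.4)(0.191)² = 0.8610 kg·m².
α = Δω/Δt = (80.5 − 0)/12.8 = 6.289 rad/s².
τ = Iα = (0.8610)(6.289) = 5.415 N·m.

τ ≈ 5.41 N·m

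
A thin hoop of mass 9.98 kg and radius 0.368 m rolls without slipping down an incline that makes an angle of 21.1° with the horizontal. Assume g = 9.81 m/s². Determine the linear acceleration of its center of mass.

a ≈ 1.77 m/s²

Translation along the incline: Mg sinθ − f = Ma.
Rotation about the center: fR = Iα with I = MR². No-slip gives a = αR, so f = (I/R²)a = M a.
Substituting: Mg sinθ = (1 + 1.000)Ma, so a = g sinθ/(1 + 1.000) = (9.81) sin 21.1° / 2.000 = 1.766 m/s².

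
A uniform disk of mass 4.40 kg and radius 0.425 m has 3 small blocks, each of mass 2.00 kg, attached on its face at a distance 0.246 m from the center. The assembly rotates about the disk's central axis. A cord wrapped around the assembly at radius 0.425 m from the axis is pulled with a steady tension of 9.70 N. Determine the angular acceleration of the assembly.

I_disk = ½MR² = ½(4.40)(0.425)² = 0.3974 kg·m².
I_blocks = 3·m·r² = 3(2.00)(0.246)² = 0.3631 kg·m².
Total I = 0.7605 kg·m².
τ = F r = (9.70)(0.425) = 4.122 N·m.
α = τ/I = 4.122/0.7605 = 5.421 rad/s².

α ≈ 5.42 rad/s²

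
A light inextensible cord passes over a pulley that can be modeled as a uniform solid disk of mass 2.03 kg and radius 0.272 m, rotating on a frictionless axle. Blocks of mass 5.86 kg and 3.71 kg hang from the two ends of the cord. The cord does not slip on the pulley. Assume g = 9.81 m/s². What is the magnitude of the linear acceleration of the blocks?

a ≈ 1.99 m/s²

I = ½MR² = (1/2)(2.03)(0.272)² = 0.07509 kg·m².
Heavier block: m₁g − T₁ = m₁a. Lighter block: T₂ − m₂g = m₂a.
Pulley: (T₁ − T₂)R = Iα = I(a/R), so T₁ − T₂ = (I/R²)a = (1/2)M_p a = 1.015·a.
Adding the three: (m₁ − m₂)g = (m₁ + m₂ + 1.015)a, so a = (5.86 − 3.71)(9.81)/(5.86 + 3.71 + 1.015) = 1.993 m/s².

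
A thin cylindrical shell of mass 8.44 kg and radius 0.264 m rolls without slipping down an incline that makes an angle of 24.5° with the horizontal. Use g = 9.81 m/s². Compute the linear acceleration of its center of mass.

a ≈ 2.03 m/s²

Translation along the incline: Mg sinθ − f = Ma.
Rotation about the center: fR = Iα with I = MR². No-slip gives a = αR, so f = (I/R²)a = M a.
Substituting: Mg sinθ = (1 + 1.000)Ma, so a = g sinθ/(1 + 1.000) = (9.81) sin 24.5° / 2.000 = 2.034 m/s².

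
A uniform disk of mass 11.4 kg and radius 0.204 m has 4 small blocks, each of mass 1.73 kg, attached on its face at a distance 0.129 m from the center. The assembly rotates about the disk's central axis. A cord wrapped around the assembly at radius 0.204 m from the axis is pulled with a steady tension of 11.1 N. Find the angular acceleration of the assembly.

I_disk = ½MR² = ½(11.4)(0.204)² = 0.2372 kg·m².
I_blocks = 4·m·r² = 4(1.73)(0.129)² = 0.1152 kg·m².
Total I = 0.3524 kg·m².
τ = F r = (11.1)(0.204) = 2.264 N·m.
α = τ/I = 2.264/0.3524 = 6.426 rad/s².

α ≈ 6.43 rad/s²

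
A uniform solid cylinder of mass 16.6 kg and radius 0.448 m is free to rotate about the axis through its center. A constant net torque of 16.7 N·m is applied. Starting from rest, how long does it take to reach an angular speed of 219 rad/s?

t ≈ 21.8 s

I = ½MR² = (1/2)(16.6)(0.448)² = 1.666 kg·m².
α = τ/I = 16.7/1.666 = 10.02 rad/s².
ω = αt ⇒ t = ω/α = 219/10.02 = 21.85 s.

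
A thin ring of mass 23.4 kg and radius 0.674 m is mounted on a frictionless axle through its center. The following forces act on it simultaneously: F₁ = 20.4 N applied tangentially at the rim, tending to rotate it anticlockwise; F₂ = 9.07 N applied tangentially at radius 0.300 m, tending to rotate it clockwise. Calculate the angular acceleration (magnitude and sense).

I = MR² = (23.4)(0.674)² = 10.63 kg·m².
Taking anticlockwise as positive: τ₁ = +(20.4)(0.674) = +13.75 N·m; τ₂ = −(9.07)(0.300) = −2.721 N·m.
Net torque τ = 11.03 N·m.
α = τ/I = 11.03/10.63 = 1.037 rad/s².

α ≈ 1.04 rad/s², anticlockwise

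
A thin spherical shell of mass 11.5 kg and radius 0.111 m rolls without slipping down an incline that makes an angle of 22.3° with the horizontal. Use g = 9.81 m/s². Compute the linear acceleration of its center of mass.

Translation along the incline: Mg sinθ − f = Ma.
Rotation about the center: fR = Iα with I = (2/3)MR². No-slip gives a = αR, so f = (I/R²)a = (2/3)M a.
Substituting: Mg sinθ = (1 + 0.6667)Ma, so a = g sinθ/(1 + 0.6667) = (9.81) sin 22.3° / 1.667 = 2.233 m/s².

a ≈ 2.23 m/s²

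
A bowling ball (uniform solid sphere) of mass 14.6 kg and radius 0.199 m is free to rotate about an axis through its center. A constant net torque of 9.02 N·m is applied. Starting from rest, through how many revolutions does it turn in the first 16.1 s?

I = (2/5)MR² = (2/5)(14.6)(0.199)² = 0.2313 kg·m².
α = τ/I = 9.02/0.2313 = 39.00 rad/s².
θ = ½αt² = ½(39.00)(16.1)² = 5055 rad.
Revolutions = θ/(2π) = 804.5.

≈ 805 revolutions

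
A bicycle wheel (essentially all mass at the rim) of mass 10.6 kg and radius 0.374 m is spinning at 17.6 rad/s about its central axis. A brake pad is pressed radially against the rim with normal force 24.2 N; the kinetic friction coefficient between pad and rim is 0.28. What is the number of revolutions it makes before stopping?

I = MR² = (10.6)(0.374)² = 1.483 kg·m².
Friction force f = μN = (0.28)(24.2) = 6.776 N at the rim; torque magnitude τ = fR = 2.534 N·m, opposing ω.
|α| = τ/I = 2.534/1.483 = 1.709 rad/s² (deceleration).
ω² = ω₀² − 2|α|θ with ω = 0 ⇒ θ = ω₀²/(2|α|) = 90.61 rad = 14.42 rev.

≈ 14.4 revolutions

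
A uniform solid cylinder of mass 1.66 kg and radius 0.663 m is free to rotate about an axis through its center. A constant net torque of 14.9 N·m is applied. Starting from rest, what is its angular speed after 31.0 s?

ω ≈ 1270 rad/s

I = ½MR² = (1/2)(1.66)(0.663)² = 0.3648 kg·m².
α = τ/I = 14.9/0.3648 = 40.84 rad/s².
ω = ω₀ + αt = 0 + (40.84)(31.0) = 1266 rad/s.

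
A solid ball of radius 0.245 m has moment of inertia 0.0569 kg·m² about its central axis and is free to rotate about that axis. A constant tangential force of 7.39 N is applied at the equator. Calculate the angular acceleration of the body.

α ≈ 31.8 rad/s²

τ = F R = (7.39)(0.245) = 1.811 N·m.
From τ = Iα: α = 1.811/0.05690 = 31.82 rad/s².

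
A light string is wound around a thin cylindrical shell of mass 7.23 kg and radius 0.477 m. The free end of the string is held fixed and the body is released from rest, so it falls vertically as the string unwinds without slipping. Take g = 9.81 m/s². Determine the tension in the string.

T ≈ 35.5 N

Translation: Mg − T = Ma. Rotation about the center: TR = Iα with I = MR².
With a = αR: T = (I/R²)a = M a, so Mg = (1 + 1.000)Ma.
a = g/(1 + 1.000) = 9.81/2.000 = 4.905 m/s².
T = 1.000·M·a = (1.000)(7.23)(4.905) = 35.46 N.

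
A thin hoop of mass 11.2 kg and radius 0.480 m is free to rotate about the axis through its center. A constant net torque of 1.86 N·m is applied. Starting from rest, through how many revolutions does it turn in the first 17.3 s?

≈ 17.2 revolutions

I = MR² = (11.2)(0.480)² = 2.580 kg·m².
α = τ/I = 1.86/2.580 = 0.7208 rad/s².
θ = ½αt² = ½(0.7208)(17.3)² = 107.9 rad.
Revolutions = θ/(2π) = 17.17.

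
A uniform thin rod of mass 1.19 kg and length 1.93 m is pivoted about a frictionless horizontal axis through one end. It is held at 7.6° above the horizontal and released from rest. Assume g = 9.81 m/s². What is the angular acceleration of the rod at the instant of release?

About the pivot, I = (1/3)ML² = (1/3)(1.19)(1.93)² = 1.478 kg·m².
The weight acts at the center, a distance L/2 = 0.9650 m from the pivot; τ = Mg(L/2) cos 7.6° = 11.17 N·m.
α = τ/I = 11.17/1.478 = 7.557 rad/s².
(Equivalently α = (3g/(2L)) cos 7.6° = 7.557 rad/s².)

α ≈ 7.56 rad/s²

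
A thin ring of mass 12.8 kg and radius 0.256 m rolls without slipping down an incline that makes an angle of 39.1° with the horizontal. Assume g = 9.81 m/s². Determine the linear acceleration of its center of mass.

a ≈ 3.09 m/s²

Translation along the incline: Mg sinθ − f = Ma.
Rotation about the center: fR = Iα with I = MR². No-slip gives a = αR, so f = (I/R²)a = M a.
Substituting: Mg sinθ = (1 + 1.000)Ma, so a = g sinθ/(1 + 1.000) = (9.81) sin 39.1° / 2.000 = 3.093 m/s².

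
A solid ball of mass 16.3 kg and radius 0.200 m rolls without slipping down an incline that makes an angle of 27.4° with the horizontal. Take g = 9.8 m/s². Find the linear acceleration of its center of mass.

a ≈ 3.22 m/s²

Translation along the incline: Mg sinθ − f = Ma.
Rotation about the center: fR = Iα with I = (2/5)MR². No-slip gives a = αR, so f = (I/R²)a = (2/5)M a.
Substituting: Mg sinθ = (1 + 0.4000)Ma, so a = g sinθ/(1 + 0.4000) = (9.8) sin 27.4° / 1.400 = 3.221 m/s².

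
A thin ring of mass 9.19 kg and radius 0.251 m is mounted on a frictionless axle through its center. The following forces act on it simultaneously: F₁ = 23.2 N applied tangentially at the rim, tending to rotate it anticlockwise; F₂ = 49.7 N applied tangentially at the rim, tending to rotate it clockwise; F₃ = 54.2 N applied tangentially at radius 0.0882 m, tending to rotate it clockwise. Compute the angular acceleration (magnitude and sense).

I = MR² = (9.19)(0.251)² = 0.5790 kg·m².
Taking anticlockwise as positive: τ₁ = +(23.2)(0.251) = +5.823 N·m; τ₂ = −(49.7)(0.251) = −12.47 N·m; τ₃ = −(54.2)(0.0882) = −4.780 N·m.
Net torque τ = -11.43 N·m.
α = τ/I = -11.43/0.5790 = -19.74 rad/s².

α ≈ 19.7 rad/s², clockwise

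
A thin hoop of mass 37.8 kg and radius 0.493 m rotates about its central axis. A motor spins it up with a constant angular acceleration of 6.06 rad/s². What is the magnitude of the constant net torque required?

I = MR² = (37.8)(0.493)² = 9.187 kg·m².
τ = Iα = (9.187)(6.060) = 55.67 N·m.

τ ≈ 55.7 N·m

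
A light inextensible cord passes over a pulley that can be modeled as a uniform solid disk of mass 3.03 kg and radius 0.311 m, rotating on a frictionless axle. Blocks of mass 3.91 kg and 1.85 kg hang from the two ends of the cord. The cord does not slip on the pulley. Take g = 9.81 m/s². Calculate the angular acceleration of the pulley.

α ≈ 8.93 rad/s²

I = ½MR² = (1/2)(3.03)(0.311)² = 0.1465 kg·m².
Heavier block: m₁g − T₁ = m₁a. Lighter block: T₂ − m₂g = m₂a.
Pulley: (T₁ − T₂)R = Iα = I(a/R), so T₁ − T₂ = (I/R²)a = (1/2)M_p a = 1.515·a.
Adding the three: (m₁ − m₂)g = (m₁ + m₂ + 1.515)a, so a = (3.91 − 1.85)(9.81)/(3.91 + 1.85 + 1.515) = 2.778 m/s².
α = a/R = 2.778/0.311 = 8.932 rad/s².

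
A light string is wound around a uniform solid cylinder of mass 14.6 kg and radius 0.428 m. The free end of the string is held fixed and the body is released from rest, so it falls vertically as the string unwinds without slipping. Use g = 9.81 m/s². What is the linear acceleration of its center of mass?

a ≈ 6.54 m/s²

Translation: Mg − T = Ma. Rotation about the center: TR = Iα with I = ½MR².
With a = αR: T = (I/R²)a = (1/2)M a, so Mg = (1 + 0.5000)Ma.
a = g/(1 + 0.5000) = 9.81/1.500 = 6.540 m/s².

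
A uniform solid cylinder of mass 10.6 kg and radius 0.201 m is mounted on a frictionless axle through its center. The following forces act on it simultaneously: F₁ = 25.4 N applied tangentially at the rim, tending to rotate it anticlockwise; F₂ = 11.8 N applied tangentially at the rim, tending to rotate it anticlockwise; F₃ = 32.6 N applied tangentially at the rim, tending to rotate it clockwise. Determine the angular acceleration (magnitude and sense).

α ≈ 4.32 rad/s², anticlockwise

I = ½MR² = (1/2)(10.6)(0.201)² = 0.2141 kg·m².
Taking anticlockwise as positive: τ₁ = +(25.4)(0.201) = +5.105 N·m; τ₂ = +(11.8)(0.201) = +2.372 N·m; τ₃ = −(32.6)(0.201) = −6.553 N·m.
Net torque τ = 0.9246 N·m.
α = τ/I = 0.9246/0.2141 = 4.318 rad/s².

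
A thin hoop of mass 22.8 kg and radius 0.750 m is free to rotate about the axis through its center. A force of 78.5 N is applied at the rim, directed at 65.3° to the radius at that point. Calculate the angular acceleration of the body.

I = MR² = (22.8)(0.750)² = 12.83 kg·m².
Only the tangential component produces torque: τ = F R sinθ = (78.5)(0.750) sin 65.3° = 53.49 N·m.
Newton's second law for rotation, τ = Iα, gives α = τ/I = 53.49/12.83 = 4.171 rad/s².

α ≈ 4.17 rad/s²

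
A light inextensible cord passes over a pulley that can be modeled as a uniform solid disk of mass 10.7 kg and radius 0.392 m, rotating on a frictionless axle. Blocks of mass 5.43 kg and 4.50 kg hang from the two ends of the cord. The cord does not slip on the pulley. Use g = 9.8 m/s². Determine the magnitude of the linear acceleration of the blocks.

a ≈ 0.596 m/s²

I = ½MR² = (1/2)(10.7)(0.392)² = 0.8221 kg·m².
Heavier block: m₁g − T₁ = m₁a. Lighter block: T₂ − m₂g = m₂a.
Pulley: (T₁ − T₂)R = Iα = I(a/R), so T₁ − T₂ = (I/R²)a = (1/2)M_p a = 5.350·a.
Adding the three: (m₁ − m₂)g = (m₁ + m₂ + 5.350)a, so a = (5.43 − 4.50)(9.8)/(5.43 + 4.50 + 5.350) = 0.5965 m/s².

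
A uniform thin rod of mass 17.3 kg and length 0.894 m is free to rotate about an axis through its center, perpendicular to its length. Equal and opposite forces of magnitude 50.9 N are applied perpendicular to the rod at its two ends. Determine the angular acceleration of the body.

α ≈ 39.5 rad/s²

I = (1/12)ML² = (1/12)(17.3)(0.894)² = 1.152 kg·m².
The couple gives τ = F·(L/2) + F·(L/2) = F L = (50.9)(0.894) = 45.50 N·m.
From τ = Iα: α = 45.50/1.152 = 39.49 rad/s².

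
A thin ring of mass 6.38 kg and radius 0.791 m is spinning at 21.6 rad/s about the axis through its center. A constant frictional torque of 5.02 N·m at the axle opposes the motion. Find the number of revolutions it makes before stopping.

I = MR² = (6.38)(0.791)² = 3.992 kg·m².
The net torque has magnitude 5.02 N·m, opposing ω.
|α| = τ/I = 5.020/3.992 = 1.258 rad/s² (deceleration).
ω² = ω₀² − 2|α|θ with ω = 0 ⇒ θ = ω₀²/(2|α|) = 185.5 rad = 29.52 rev.

≈ 29.5 revolutions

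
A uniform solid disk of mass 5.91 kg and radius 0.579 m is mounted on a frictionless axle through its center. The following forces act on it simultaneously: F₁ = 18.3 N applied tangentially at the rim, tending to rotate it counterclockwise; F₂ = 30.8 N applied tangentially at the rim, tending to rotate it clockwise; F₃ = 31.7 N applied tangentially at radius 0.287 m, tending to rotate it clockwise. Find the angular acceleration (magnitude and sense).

I = ½MR² = (1/2)(5.91)(0.579)² = 0.9906 kg·m².
Taking counterclockwise as positive: τ₁ = +(18.3)(0.579) = +10.60 N·m; τ₂ = −(30.8)(0.579) = −17.83 N·m; τ₃ = −(31.7)(0.287) = −9.098 N·m.
Net torque τ = -16.34 N·m.
α = τ/I = -16.34/0.9906 = -16.49 rad/s².

α ≈ 16.5 rad/s², clockwise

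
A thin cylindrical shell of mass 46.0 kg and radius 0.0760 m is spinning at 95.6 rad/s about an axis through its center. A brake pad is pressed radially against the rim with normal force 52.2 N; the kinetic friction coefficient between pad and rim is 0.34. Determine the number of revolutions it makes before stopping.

I = MR² = (46.0)(0.0760)² = 0.2657 kg·m².
Friction force f = μN = (0.34)(52.2) = 17.75 N at the rim; torque magnitude τ = fR = 1.349 N·m, opposing ω.
|α| = τ/I = 1.349/0.2657 = 5.077 rad/s² (deceleration).
ω² = ω₀² − 2|α|θ with ω = 0 ⇒ θ = ω₀²/(2|α|) = 900.1 rad = 143.3 rev.

≈ 143 revolutions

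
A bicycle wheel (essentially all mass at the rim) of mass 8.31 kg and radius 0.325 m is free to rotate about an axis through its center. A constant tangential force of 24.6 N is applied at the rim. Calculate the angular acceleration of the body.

α ≈ 9.11 rad/s²

I = MR² = (8.31)(0.325)² = 0.8777 kg·m².
τ = F R = (24.6)(0.325) = 7.995 N·m.
Newton's second law for rotation, τ = Iα, gives α = τ/I = 7.995/0.8777 = 9.109 rad/s².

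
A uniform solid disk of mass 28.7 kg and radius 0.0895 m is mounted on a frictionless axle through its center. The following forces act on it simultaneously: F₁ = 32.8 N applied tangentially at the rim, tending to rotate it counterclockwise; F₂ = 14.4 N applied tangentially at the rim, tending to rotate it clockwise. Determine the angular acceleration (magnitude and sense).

I = ½MR² = (1/2)(28.7)(0.0895)² = 0.1149 kg·m².
Taking counterclockwise as positive: τ₁ = +(32.8)(0.0895) = +2.936 N·m; τ₂ = −(14.4)(0.0895) = −1.289 N·m.
Net torque τ = 1.647 N·m.
α = τ/I = 1.647/0.1149 = 14.33 rad/s².

α ≈ 14.3 rad/s², counterclockwise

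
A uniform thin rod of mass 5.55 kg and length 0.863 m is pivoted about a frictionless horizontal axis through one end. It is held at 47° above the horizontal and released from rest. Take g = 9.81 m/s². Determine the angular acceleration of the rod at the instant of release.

About the pivot, I = (1/3)ML² = (1/3)(5.55)(0.863)² = 1.378 kg·m².
The weight acts at the center, a distance L/2 = 0.4315 m from the pivot; τ = Mg(L/2) cos 47° = 16.02 N·m.
α = τ/I = 16.02/1.378 = 11.63 rad/s².
(Equivalently α = (3g/(2L)) cos 47° = 11.63 rad/s².)

α ≈ 11.6 rad/s²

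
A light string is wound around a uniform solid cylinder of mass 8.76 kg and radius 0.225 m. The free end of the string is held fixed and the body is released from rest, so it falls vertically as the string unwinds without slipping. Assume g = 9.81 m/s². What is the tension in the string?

Translation: Mg − T = Ma. Rotation about the center: TR = Iα with I = ½MR².
With a = αR: T = (I/R²)a = (1/2)M a, so Mg = (1 + 0.5000)Ma.
a = g/(1 + 0.5000) = 9.81/1.500 = 6.540 m/s².
T = 0.5000·M·a = (0.5000)(8.76)(6.540) = 28.65 N.

T ≈ 28.6 N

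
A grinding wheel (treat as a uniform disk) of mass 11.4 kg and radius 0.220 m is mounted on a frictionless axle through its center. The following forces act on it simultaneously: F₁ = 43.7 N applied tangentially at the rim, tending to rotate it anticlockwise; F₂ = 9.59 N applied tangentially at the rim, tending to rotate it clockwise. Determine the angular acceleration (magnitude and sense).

I = ½MR² = (1/2)(11.4)(0.220)² = 0.2759 kg·m².
Taking anticlockwise as positive: τ₁ = +(43.7)(0.220) = +9.614 N·m; τ₂ = −(9.59)(0.220) = −2.110 N·m.
Net torque τ = 7.504 N·m.
α = τ/I = 7.504/0.2759 = 27.20 rad/s².

α ≈ 27.2 rad/s², anticlockwise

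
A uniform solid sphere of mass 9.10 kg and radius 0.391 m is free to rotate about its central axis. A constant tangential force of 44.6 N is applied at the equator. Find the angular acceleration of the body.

I = (2/5)MR² = (2/5)(9.10)(0.391)² = 0.5565 kg·m².
τ = F R = (44.6)(0.391) = 17.44 N·m.
Newton's second law for rotation, τ = Iα, gives α = τ/I = 17.44/0.5565 = 31.34 rad/s².

α ≈ 31.3 rad/s²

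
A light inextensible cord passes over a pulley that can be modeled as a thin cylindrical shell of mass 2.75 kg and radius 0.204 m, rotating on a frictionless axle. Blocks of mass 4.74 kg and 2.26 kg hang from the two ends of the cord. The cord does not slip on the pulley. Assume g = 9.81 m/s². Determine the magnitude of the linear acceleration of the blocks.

I = MR² = (2.75)(0.204)² = 0.1144 kg·m².
Heavier block: m₁g − T₁ = m₁a. Lighter block: T₂ − m₂g = m₂a.
Pulley: (T₁ − T₂)R = Iα = I(a/R), so T₁ − T₂ = (I/R²)a = 1·M_p a = 2.750·a.
Adding the three: (m₁ − m₂)g = (m₁ + m₂ + 2.750)a, so a = (4.74 − 2.26)(9.81)/(4.74 + 2.26 + 2.750) = 2.495 m/s².

a ≈ 2.50 m/s²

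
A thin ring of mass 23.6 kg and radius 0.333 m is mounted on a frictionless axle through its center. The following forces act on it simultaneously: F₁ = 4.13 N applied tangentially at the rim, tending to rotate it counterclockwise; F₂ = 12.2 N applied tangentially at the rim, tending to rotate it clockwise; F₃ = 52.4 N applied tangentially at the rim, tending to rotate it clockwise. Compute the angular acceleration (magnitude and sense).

I = MR² = (23.6)(0.333)² = 2.617 kg·m².
Taking counterclockwise as positive: τ₁ = +(4.13)(0.333) = +1.375 N·m; τ₂ = −(12.2)(0.333) = −4.063 N·m; τ₃ = −(52.4)(0.333) = −17.45 N·m.
Net torque τ = -20.14 N·m.
α = τ/I = -20.14/2.617 = -7.695 rad/s².

α ≈ 7.69 rad/s², clockwise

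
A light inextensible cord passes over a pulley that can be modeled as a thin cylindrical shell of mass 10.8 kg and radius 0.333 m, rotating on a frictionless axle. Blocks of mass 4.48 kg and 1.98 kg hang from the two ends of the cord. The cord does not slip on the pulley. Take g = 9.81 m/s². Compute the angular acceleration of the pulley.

α ≈ 4.27 rad/s²

I = MR² = (10.8)(0.333)² = 1.198 kg·m².
Heavier block: m₁g − T₁ = m₁a. Lighter block: T₂ − m₂g = m₂a.
Pulley: (T₁ − T₂)R = Iα = I(a/R), so T₁ − T₂ = (I/R²)a = 1·M_p a = 10.80·a.
Adding the three: (m₁ − m₂)g = (m₁ + m₂ + 10.80)a, so a = (4.48 − 1.98)(9.81)/(4.48 + 1.98 + 10.80) = 1.421 m/s².
α = a/R = 1.421/0.333 = 4.267 rad/s².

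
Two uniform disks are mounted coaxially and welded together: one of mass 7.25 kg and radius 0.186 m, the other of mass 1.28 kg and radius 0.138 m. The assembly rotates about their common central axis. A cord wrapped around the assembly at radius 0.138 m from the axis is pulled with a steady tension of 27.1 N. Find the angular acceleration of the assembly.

I = ½M₁R₁² + ½M₂R₂² = ½(7.25)(0.186)² + ½(1.28)(0.138)² = 0.1376 kg·m².
τ = F r = (27.1)(0.138) = 3.740 N·m.
α = τ/I = 3.740/0.1376 = 27.18 rad/s².

α ≈ 27.2 rad/s²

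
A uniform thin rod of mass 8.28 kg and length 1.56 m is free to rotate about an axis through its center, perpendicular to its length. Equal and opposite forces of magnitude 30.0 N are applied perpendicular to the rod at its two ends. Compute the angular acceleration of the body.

α ≈ 27.9 rad/s²

I = (1/12)ML² = (1/12)(8.28)(1.56)² = 1.679 kg·m².
The couple gives τ = F·(L/2) + F·(L/2) = F L = (30.0)(1.56) = 46.80 N·m.
From τ = Iα: α = 46.80/1.679 = 27.87 rad/s².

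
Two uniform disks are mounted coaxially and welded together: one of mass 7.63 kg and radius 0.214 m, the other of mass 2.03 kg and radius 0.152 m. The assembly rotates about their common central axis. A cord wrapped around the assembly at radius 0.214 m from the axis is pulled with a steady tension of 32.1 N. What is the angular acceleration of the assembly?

I = ½M₁R₁² + ½M₂R₂² = ½(7.63)(0.214)² + ½(2.03)(0.152)² = 0.1982 kg·m².
τ = F r = (32.1)(0.214) = 6.869 N·m.
α = τ/I = 6.869/0.1982 = 34.67 rad/s².

α ≈ 34.7 rad/s²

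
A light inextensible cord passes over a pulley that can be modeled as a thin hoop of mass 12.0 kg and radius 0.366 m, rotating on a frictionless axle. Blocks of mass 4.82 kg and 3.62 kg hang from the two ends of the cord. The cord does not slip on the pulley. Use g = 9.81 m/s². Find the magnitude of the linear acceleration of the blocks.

a ≈ 0.576 m/s²

I = MR² = (12.0)(0.366)² = 1.607 kg·m².
Heavier block: m₁g − T₁ = m₁a. Lighter block: T₂ − m₂g = m₂a.
Pulley: (T₁ − T₂)R = Iα = I(a/R), so T₁ − T₂ = (I/R²)a = 1·M_p a = 12.00·a.
Adding the three: (m₁ − m₂)g = (m₁ + m₂ + 12.00)a, so a = (4.82 − 3.62)(9.81)/(4.82 + 3.62 + 12.00) = 0.5759 m/s².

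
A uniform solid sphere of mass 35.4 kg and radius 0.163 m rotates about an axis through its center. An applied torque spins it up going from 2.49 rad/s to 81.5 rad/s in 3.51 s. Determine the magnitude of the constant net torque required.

I = (2/5)MR² = (2/5)(35.4)(0.163)² = 0.3762 kg·m².
α = Δω/Δt = (81.5 − 2.49)/3.51 = 22.51 rad/s².
τ = Iα = (0.3762)(22.51) = 8.469 N·m.

τ ≈ 8.47 N·m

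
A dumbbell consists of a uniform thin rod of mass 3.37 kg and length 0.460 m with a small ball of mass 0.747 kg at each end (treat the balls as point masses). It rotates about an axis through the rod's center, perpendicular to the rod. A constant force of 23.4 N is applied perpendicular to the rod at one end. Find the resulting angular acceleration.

I_rod = (1/12)ML² = (1/12)(3.37)(0.460)² = 0.05942 kg·m².
I_balls = 2·m·(L/2)² = 2(0.747)(0.2300)² = 0.07903 kg·m².
Total I = 0.1385 kg·m².
τ = F·(L/2) = (23.4)(0.230) = 5.382 N·m.
α = τ/I = 5.382/0.1385 = 38.87 rad/s².

α ≈ 38.9 rad/s²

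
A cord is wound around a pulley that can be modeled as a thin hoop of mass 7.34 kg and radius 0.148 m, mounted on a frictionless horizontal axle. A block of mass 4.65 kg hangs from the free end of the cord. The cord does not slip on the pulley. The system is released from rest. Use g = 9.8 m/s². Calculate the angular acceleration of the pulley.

α ≈ 25.7 rad/s²

I = MR² = (7.34)(0.148)² = 0.1608 kg·m².
Block: mg − T = ma. Pulley: TR = Iα. No-slip: a = αR, so T = (I/R²)a = 7.340·a.
Then mg = (m + 7.340)a, so a = (4.65)(9.8)/(4.65 + 7.340) = 3.801 m/s².
α = a/R = 3.801/0.148 = 25.68 rad/s².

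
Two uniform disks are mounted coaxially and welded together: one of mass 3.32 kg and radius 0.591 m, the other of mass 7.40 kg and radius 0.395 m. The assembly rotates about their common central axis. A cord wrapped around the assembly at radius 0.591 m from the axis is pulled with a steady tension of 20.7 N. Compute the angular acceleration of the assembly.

α ≈ 10.6 rad/s²

I = ½M₁R₁² + ½M₂R₂² = ½(3.32)(0.591)² + ½(7.40)(0.395)² = 1.157 kg·m².
τ = F r = (20.7)(0.591) = 12.23 N·m.
α = τ/I = 12.23/1.157 = 10.57 rad/s².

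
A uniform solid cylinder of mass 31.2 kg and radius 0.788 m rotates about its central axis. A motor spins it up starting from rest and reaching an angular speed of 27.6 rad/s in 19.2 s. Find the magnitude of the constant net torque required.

τ ≈ 13.9 N·m

I = ½MR² = (1/2)(31.2)(0.788)² = 9.687 kg·m².
α = Δω/Δt = (27.6 − 0)/19.2 = 1.438 rad/s².
τ = Iα = (9.687)(1.438) = 13.92 N·m.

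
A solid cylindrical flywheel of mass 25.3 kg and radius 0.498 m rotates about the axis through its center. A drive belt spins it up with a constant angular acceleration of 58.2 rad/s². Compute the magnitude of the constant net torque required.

I = ½MR² = (1/2)(25.3)(0.498)² = 3.137 kg·m².
τ = Iα = (3.137)(58.20) = 182.6 N·m.

τ ≈ 183 N·m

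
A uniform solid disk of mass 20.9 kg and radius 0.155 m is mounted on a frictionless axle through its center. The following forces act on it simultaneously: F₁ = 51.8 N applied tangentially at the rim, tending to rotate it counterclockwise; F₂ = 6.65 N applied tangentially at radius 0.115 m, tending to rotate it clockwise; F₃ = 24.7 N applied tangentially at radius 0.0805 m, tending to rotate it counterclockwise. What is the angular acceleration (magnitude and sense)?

I = ½MR² = (1/2)(20.9)(0.155)² = 0.2511 kg·m².
Taking counterclockwise as positive: τ₁ = +(51.8)(0.155) = +8.029 N·m; τ₂ = −(6.65)(0.115) = −0.7648 N·m; τ₃ = +(24.7)(0.0805) = +1.988 N·m.
Net torque τ = 9.253 N·m.
α = τ/I = 9.253/0.2511 = 36.85 rad/s².

α ≈ 36.9 rad/s², counterclockwise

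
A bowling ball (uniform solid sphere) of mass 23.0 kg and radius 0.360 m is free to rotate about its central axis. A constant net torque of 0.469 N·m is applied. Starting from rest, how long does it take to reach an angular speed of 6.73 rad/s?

t ≈ 17.1 s

I = (2/5)MR² = (2/5)(23.0)(0.360)² = 1.192 kg·m².
α = τ/I = 0.469/1.192 = 0.3934 rad/s².
ω = αt ⇒ t = ω/α = 6.73/0.3934 = 17.11 s.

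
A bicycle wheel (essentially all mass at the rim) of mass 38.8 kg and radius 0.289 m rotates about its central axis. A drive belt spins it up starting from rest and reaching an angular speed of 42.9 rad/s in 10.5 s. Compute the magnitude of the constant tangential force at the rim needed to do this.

F ≈ 45.8 N

I = MR² = (38.8)(0.289)² = 3.241 kg·m².
α = Δω/Δt = (42.9 − 0)/10.5 = 4.086 rad/s².
The required torque is τ = Iα = (3.241)(4.086) = 13.24 N·m.
A tangential force at the rim gives τ = FR, so F = τ/R = 13.24/0.289 = 45.81 N.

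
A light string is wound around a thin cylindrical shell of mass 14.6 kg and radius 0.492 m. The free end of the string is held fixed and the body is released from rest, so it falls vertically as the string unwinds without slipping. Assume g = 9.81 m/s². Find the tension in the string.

T ≈ 71.6 N

Translation: Mg − T = Ma. Rotation about the center: TR = Iα with I = MR².
With a = αR: T = (I/R²)a = M a, so Mg = (1 + 1.000)Ma.
a = g/(1 + 1.000) = 9.81/2.000 = 4.905 m/s².
T = 1.000·M·a = (1.000)(14.6)(4.905) = 71.61 N.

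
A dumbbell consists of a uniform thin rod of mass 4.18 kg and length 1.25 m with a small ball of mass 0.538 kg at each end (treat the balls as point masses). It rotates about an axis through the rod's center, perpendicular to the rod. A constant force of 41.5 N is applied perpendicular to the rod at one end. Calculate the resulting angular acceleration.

I_rod = (1/12)ML² = (1/12)(4.18)(1.25)² = 0.5443 kg·m².
I_balls = 2·m·(L/2)² = 2(0.538)(0.6250)² = 0.4203 kg·m².
Total I = 0.9646 kg·m².
τ = F·(L/2) = (41.5)(0.625) = 25.94 N·m.
α = τ/I = 25.94/0.9646 = 26.89 rad/s².

α ≈ 26.9 rad/s²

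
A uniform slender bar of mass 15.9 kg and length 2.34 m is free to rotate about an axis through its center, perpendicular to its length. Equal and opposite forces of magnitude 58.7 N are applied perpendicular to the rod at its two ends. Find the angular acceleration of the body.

I = (1/12)ML² = (1/12)(15.9)(2.34)² = 7.255 kg·m².
The couple gives τ = F·(L/2) + F·(L/2) = F L = (58.7)(2.34) = 137.4 N·m.
Newton's second law for rotation, τ = Iα, gives α = τ/I = 137.4/7.255 = 18.93 rad/s².

α ≈ 18.9 rad/s²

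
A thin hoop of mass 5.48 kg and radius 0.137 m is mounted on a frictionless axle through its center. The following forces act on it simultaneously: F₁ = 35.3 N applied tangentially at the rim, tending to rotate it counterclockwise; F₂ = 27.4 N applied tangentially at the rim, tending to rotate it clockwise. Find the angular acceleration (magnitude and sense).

I = MR² = (5.48)(0.137)² = 0.1029 kg·m².
Taking counterclockwise as positive: τ₁ = +(35.3)(0.137) = +4.836 N·m; τ₂ = −(27.4)(0.137) = −3.754 N·m.
Net torque τ = 1.082 N·m.
α = τ/I = 1.082/0.1029 = 10.52 rad/s².

α ≈ 10.5 rad/s², counterclockwise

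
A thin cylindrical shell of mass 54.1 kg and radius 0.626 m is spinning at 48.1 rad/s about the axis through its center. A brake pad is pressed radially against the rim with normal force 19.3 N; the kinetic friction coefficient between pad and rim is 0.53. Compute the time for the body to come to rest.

I = MR² = (54.1)(0.626)² = 21.20 kg·m².
Friction force f = μN = (0.53)(19.3) = 10.23 N at the rim; torque magnitude τ = fR = 6.403 N·m, opposing ω.
|α| = τ/I = 6.403/21.20 = 0.3020 rad/s² (deceleration).
0 = ω₀ − |α|t ⇒ t = ω₀/|α| = 48.1/0.3020 = 159.3 s.

t ≈ 159 s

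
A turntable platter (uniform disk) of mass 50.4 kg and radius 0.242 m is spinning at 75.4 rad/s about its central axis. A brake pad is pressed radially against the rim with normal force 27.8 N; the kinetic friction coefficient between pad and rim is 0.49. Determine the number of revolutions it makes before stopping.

I = ½MR² = (1/2)(50.4)(0.242)² = 1.476 kg·m².
Friction force f = μN = (0.49)(27.8) = 13.62 N at the rim; torque magnitude τ = fR = 3.297 N·m, opposing ω.
|α| = τ/I = 3.297/1.476 = 2.234 rad/s² (deceleration).
ω² = ω₀² − 2|α|θ with ω = 0 ⇒ θ = ω₀²/(2|α|) = 1273 rad = 202.5 rev.

≈ 203 revolutions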